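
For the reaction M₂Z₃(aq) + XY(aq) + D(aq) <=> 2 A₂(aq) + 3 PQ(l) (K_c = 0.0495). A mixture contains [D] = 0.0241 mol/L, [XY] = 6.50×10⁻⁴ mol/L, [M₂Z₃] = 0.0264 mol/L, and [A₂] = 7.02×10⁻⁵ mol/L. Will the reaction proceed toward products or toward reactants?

(PQ is a pure liquid — omitted from Q_c.)
Q_c = [A₂]² / ([M₂Z₃]·[XY]·[D]) = (7.02×10⁻⁵)² / ((0.0264)·(6.50×10⁻⁴)·(0.0241)) = 0.0119
Q_c = 0.0119 < K_c = 0.0495, so the forward reaction proceeds.

in the forward direction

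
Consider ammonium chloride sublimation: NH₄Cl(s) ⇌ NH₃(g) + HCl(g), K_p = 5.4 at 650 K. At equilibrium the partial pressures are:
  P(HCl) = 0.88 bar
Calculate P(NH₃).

(NH₄Cl is a pure solid — omitted from K_p.)
At equilibrium, K_p = P(NH₃)·P(HCl) = 5.4.
(P(NH₃))·(0.88) = 5.4
P(NH₃) = 6.14 = 6.1 bar

P(NH₃) = 6.1 bar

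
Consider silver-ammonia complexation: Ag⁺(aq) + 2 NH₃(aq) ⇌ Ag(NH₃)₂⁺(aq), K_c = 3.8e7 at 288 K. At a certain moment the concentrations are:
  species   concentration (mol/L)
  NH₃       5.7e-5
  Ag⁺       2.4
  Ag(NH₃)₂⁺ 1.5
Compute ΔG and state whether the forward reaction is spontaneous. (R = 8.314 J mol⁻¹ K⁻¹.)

ΔG = 3.88 kJ/mol; the forward reaction is non-spontaneous

Q_c = [Ag(NH₃)₂⁺] / ([Ag⁺]·[NH₃]²) = (1.5) / ((2.4)·(5.7e-5)²) = 1.92e8
ΔG = RT ln(Q_c/K_c) = (8.314 J mol⁻¹ K⁻¹)(288 K) × ln(1.92e8/3.8e7)
   = (2.394 kJ/mol)(1.620) = 3.88 kJ/mol
ΔG > 0, so the forward reaction is non-spontaneous (proceeds in reverse).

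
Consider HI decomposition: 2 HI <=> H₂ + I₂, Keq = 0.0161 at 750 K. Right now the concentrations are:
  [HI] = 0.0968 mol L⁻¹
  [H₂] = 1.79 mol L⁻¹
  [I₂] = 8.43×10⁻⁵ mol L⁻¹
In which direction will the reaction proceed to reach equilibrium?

Q = [H₂]·[I₂] / [HI]² = (1.79)·(8.43×10⁻⁵) / (0.0968)² = 0.0161
Q = 0.0161 = Keq, so the system is already at equilibrium.

at equilibrium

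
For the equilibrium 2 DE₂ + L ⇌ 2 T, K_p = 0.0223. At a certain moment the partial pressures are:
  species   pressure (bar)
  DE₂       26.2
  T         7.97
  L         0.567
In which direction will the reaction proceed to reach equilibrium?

Q_p = P(T)² / (P(DE₂)²·P(L)) = (7.97)² / ((26.2)²·(0.567)) = 0.163
Q_p = 0.163 > K_p = 0.0223, so the reverse reaction proceeds.

to the left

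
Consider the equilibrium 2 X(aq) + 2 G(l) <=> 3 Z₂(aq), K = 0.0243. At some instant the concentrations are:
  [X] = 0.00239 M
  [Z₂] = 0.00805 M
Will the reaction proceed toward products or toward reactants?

(G is a pure liquid — omitted from Q.)
Q = [Z₂]³ / [X]² = (0.00805)³ / (0.00239)² = 0.0913
Q = 0.0913 > K = 0.0243, so the reverse reaction proceeds.

in the reverse direction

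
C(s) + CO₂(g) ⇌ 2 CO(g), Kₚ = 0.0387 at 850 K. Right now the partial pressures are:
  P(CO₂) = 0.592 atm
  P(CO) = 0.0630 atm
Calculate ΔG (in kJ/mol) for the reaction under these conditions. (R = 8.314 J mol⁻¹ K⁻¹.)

(C is a pure solid — omitted from Qₚ.)
Qₚ = P(CO)² / P(CO₂) = (0.0630)² / (0.592) = 0.00670
ΔG = RT ln(Qₚ/Kₚ) = (8.314 J mol⁻¹ K⁻¹)(850 K) × ln(0.00670/0.0387)
   = (7.067 kJ/mol)(-1.754) = -12.4 kJ/mol
ΔG < 0, so the forward reaction is spontaneous (proceeds forward).

ΔG = -12.4 kJ/mol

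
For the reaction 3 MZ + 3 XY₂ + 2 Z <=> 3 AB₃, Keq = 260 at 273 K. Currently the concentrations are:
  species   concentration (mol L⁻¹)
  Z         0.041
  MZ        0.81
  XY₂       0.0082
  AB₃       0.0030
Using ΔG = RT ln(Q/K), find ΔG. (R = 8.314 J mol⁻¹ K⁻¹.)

Q = [AB₃]³ / ([MZ]³·[XY₂]³·[Z]²) = (0.0030)³ / ((0.81)³·(0.0082)³·(0.041)²) = 54.8
ΔG = RT ln(Q/Keq) = (8.314 J mol⁻¹ K⁻¹)(273 K) × ln(54.8/260)
   = (2.270 kJ/mol)(-1.557) = -3.53 kJ/mol
ΔG < 0, so the forward reaction is spontaneous (proceeds forward).

ΔG = -3.53 kJ/mol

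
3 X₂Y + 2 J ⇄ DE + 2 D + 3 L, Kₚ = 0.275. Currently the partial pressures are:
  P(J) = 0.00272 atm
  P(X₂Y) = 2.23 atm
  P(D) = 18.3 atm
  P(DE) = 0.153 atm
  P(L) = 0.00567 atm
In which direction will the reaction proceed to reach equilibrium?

toward products

Qₚ = P(DE)·P(D)²·P(L)³ / (P(X₂Y)³·P(J)²) = (0.153)·(18.3)²·(0.00567)³ / ((2.23)³·(0.00272)²) = 0.114
Qₚ = 0.114 < Kₚ = 0.275, so the forward reaction proceeds.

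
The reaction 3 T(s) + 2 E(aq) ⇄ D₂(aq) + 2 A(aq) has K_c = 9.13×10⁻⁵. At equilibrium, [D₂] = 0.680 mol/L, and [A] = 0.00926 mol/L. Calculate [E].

(T is a pure solid — omitted from K_c.)
At equilibrium, K_c = [D₂]·[A]² / [E]² = 9.13×10⁻⁵.
(0.680)·(0.00926)² / ([E])² = 9.13×10⁻⁵
[E]² = 0.639 ⇒ [E] = 0.799 mol/L

[E] = 0.799 mol/L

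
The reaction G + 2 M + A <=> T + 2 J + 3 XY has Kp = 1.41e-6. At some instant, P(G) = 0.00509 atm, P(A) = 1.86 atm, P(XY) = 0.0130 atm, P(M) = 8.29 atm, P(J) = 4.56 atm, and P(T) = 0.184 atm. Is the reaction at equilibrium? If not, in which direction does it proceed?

Qp = P(T)·P(J)²·P(XY)³ / (P(G)·P(M)²·P(A)) = (0.184)·(4.56)²·(0.0130)³ / ((0.00509)·(8.29)²·(1.86)) = 1.29e-5
Qp = 1.29e-5 > Kp = 1.41e-6, so the reverse reaction proceeds.

in the reverse direction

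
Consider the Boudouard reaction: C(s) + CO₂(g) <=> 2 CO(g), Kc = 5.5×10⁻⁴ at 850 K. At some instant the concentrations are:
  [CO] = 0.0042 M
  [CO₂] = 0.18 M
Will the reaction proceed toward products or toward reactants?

forward (toward products)

(C is a pure solid — omitted from Qc.)
Qc = [CO]² / [CO₂] = (0.0042)² / (0.18) = 9.8×10⁻⁵
Qc = 9.8×10⁻⁵ < Kc = 5.5×10⁻⁴, so the forward reaction proceeds.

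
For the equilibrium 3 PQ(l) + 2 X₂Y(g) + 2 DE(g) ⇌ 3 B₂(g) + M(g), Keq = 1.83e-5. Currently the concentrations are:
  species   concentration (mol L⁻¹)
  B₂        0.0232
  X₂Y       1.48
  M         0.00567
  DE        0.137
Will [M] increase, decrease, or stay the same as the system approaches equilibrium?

increase

(PQ is a pure liquid — omitted from Q.)
Q = [B₂]³·[M] / ([X₂Y]²·[DE]²) = (0.0232)³·(0.00567) / ((1.48)²·(0.137)²) = 1.72e-6
Q = 1.72e-6 < Keq = 1.83e-5: net forward reaction.
M is a product, so it increases.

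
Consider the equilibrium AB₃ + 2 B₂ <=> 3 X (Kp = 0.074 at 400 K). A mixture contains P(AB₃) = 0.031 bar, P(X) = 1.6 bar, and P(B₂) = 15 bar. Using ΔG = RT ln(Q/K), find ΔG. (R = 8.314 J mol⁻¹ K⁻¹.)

ΔG = 6.89 kJ/mol

Qp = P(X)³ / (P(AB₃)·P(B₂)²) = (1.6)³ / ((0.031)·(15)²) = 0.587
ΔG = RT ln(Qp/Kp) = (8.314 J mol⁻¹ K⁻¹)(400 K) × ln(0.587/0.074)
   = (3.326 kJ/mol)(2.071) = 6.89 kJ/mol
ΔG > 0, so the forward reaction is non-spontaneous (proceeds in reverse).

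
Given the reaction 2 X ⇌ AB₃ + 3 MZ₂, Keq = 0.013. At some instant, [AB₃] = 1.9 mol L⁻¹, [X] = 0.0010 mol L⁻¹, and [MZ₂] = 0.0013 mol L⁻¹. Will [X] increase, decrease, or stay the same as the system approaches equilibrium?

decrease

Q = [AB₃]·[MZ₂]³ / [X]² = (1.9)·(0.0013)³ / (0.0010)² = 0.0042
Q = 0.0042 < Keq = 0.013: net forward reaction.
X is a reactant, so it decreases.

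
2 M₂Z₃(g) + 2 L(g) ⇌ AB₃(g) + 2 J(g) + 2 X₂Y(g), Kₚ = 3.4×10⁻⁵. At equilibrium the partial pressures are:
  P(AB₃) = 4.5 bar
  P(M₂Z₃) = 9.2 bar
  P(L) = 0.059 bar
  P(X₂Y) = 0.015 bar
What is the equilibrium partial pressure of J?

P(J) = 0.099 bar

At equilibrium, Kₚ = P(AB₃)·P(J)²·P(X₂Y)² / (P(M₂Z₃)²·P(L)²) = 3.4×10⁻⁵.
(4.5)·(P(J))²·(0.015)² / ((9.2)²·(0.059)²) = 3.4×10⁻⁵
P(J)² = 0.00989 ⇒ P(J) = 0.099 bar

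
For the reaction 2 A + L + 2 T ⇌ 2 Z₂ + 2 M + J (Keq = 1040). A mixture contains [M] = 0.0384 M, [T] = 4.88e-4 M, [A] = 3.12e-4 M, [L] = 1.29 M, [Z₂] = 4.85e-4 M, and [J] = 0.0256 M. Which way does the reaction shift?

Q = [Z₂]²·[M]²·[J] / ([A]²·[L]·[T]²) = (4.85e-4)²·(0.0384)²·(0.0256) / ((3.12e-4)²·(1.29)·(4.88e-4)²) = 297
Q = 297 < Keq = 1040, so the forward reaction proceeds.

in the forward direction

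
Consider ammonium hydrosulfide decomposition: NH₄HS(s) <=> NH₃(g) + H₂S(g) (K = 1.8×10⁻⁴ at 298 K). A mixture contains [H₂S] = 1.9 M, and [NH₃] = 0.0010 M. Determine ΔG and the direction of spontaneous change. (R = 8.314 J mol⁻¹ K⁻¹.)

ΔG = 5.84 kJ/mol; the forward reaction is non-spontaneous

(NH₄HS is a pure solid — omitted from Q.)
Q = [NH₃]·[H₂S] = (0.0010)·(1.9) = 0.00190
ΔG = RT ln(Q/K) = (8.314 J mol⁻¹ K⁻¹)(298 K) × ln(0.00190/1.8×10⁻⁴)
   = (2.478 kJ/mol)(2.357) = 5.84 kJ/mol
ΔG > 0, so the forward reaction is non-spontaneous (proceeds in reverse).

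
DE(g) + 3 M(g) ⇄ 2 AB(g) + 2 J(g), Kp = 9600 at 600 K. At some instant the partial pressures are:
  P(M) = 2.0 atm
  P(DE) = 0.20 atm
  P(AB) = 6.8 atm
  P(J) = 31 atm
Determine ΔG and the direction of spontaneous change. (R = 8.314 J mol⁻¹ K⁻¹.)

Qp = P(AB)²·P(J)² / (P(DE)·P(M)³) = (6.8)²·(31)² / ((0.20)·(2.0)³) = 27800
ΔG = RT ln(Qp/Kp) = (8.314 J mol⁻¹ K⁻¹)(600 K) × ln(27800/9600)
   = (4.988 kJ/mol)(1.063) = 5.30 kJ/mol
ΔG > 0, so the forward reaction is non-spontaneous (proceeds in reverse).

ΔG = 5.30 kJ/mol; the forward reaction is non-spontaneous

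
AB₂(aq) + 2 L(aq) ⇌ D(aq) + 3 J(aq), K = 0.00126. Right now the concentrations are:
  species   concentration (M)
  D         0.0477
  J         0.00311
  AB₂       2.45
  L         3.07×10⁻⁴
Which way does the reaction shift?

Q = [D]·[J]³ / ([AB₂]·[L]²) = (0.0477)·(0.00311)³ / ((2.45)·(3.07×10⁻⁴)²) = 0.00621
Q = 0.00621 > K = 0.00126, so the reverse reaction proceeds.

toward reactants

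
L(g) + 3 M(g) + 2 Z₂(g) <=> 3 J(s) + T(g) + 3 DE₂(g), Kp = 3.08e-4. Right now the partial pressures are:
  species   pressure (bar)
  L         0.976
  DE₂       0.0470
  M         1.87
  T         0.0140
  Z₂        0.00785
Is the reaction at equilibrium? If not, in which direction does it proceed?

in the reverse direction

(J is a pure solid — omitted from Qp.)
Qp = P(T)·P(DE₂)³ / (P(L)·P(M)³·P(Z₂)²) = (0.0140)·(0.0470)³ / ((0.976)·(1.87)³·(0.00785)²) = 0.00370
Qp = 0.00370 > Kp = 3.08e-4, so the reverse reaction proceeds.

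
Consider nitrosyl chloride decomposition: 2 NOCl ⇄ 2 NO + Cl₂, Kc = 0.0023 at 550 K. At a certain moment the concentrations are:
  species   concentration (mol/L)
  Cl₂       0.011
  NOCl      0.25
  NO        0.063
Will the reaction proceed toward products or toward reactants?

to the right

Qc = [NO]²·[Cl₂] / [NOCl]² = (0.063)²·(0.011) / (0.25)² = 7.0×10⁻⁴
Qc = 7.0×10⁻⁴ < Kc = 0.0023, so the forward reaction proceeds.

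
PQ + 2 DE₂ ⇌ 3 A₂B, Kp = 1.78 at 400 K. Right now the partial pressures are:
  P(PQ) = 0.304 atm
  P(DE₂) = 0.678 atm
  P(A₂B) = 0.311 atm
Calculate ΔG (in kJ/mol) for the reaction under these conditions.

Qp = P(A₂B)³ / (P(PQ)·P(DE₂)²) = (0.311)³ / ((0.304)·(0.678)²) = 0.215
ΔG = RT ln(Qp/Kp) = (8.314 J mol⁻¹ K⁻¹)(400 K) × ln(0.215/1.78)
   = (3.326 kJ/mol)(-2.114) = -7.03 kJ/mol
ΔG < 0, so the forward reaction is spontaneous (proceeds forward).

ΔG = -7.03 kJ/mol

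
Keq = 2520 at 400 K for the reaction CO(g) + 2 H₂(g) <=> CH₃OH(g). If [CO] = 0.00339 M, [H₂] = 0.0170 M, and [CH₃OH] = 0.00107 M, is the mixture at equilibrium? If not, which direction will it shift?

Q = [CH₃OH] / ([CO]·[H₂]²) = (0.00107) / ((0.00339)·(0.0170)²) = 1090
Q = 1090 < Keq = 2520: net forward reaction.

no; Q < K, reaction proceeds forward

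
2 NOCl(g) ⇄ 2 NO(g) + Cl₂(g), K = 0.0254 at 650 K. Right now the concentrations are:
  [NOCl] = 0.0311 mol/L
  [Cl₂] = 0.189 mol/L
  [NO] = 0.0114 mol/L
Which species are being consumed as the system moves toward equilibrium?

Q = [NO]²·[Cl₂] / [NOCl]² = (0.0114)²·(0.189) / (0.0311)² = 0.0254
Q = 0.0254 = K; the system is at equilibrium.

none (at equilibrium)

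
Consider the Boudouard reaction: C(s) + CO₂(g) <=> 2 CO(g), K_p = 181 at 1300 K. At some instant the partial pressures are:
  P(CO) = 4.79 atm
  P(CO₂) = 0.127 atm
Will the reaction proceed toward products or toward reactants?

at equilibrium

(C is a pure solid — omitted from Q_p.)
Q_p = P(CO)² / P(CO₂) = (4.79)² / (0.127) = 181
Q_p = 181 = K_p, so the system is already at equilibrium.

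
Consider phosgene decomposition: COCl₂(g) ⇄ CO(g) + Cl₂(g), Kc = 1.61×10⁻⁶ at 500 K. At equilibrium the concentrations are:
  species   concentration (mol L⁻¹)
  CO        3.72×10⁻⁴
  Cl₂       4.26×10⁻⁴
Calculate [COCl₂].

At equilibrium, Kc = [CO]·[Cl₂] / [COCl₂] = 1.61×10⁻⁶.
(3.72×10⁻⁴)·(4.26×10⁻⁴) / ([COCl₂]) = 1.61×10⁻⁶
[COCl₂] = 0.0984 mol L⁻¹

[COCl₂] = 0.0984 mol L⁻¹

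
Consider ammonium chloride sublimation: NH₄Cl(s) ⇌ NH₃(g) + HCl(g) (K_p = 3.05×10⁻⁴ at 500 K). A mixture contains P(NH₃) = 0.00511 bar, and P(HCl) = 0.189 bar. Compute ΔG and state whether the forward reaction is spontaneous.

(NH₄Cl is a pure solid — omitted from Q_p.)
Q_p = P(NH₃)·P(HCl) = (0.00511)·(0.189) = 9.66×10⁻⁴
ΔG = RT ln(Q_p/K_p) = (8.314 J mol⁻¹ K⁻¹)(500 K) × ln(9.66×10⁻⁴/3.05×10⁻⁴)
   = (4.157 kJ/mol)(1.153) = 4.79 kJ/mol
ΔG > 0, so the forward reaction is non-spontaneous (proceeds in reverse).

ΔG = 4.79 kJ/mol; the forward reaction is non-spontaneous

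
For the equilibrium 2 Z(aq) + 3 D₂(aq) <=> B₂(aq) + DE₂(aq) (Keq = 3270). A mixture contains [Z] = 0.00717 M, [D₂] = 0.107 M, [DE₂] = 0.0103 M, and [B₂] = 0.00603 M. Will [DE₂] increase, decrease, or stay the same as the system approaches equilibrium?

Q = [B₂]·[DE₂] / ([Z]²·[D₂]³) = (0.00603)·(0.0103) / ((0.00717)²·(0.107)³) = 986
Q = 986 < Keq = 3270: net forward reaction.
DE₂ is a product, so it increases.

increase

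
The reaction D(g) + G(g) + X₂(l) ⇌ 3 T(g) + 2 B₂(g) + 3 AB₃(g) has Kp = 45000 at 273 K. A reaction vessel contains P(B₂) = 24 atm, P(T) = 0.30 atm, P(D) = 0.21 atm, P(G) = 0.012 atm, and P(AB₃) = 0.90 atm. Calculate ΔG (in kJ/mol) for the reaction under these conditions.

ΔG = -5.23 kJ/mol

(X₂ is a pure liquid — omitted from Qp.)
Qp = P(T)³·P(B₂)²·P(AB₃)³ / (P(D)·P(G)) = (0.30)³·(24)²·(0.90)³ / ((0.21)·(0.012)) = 4500
ΔG = RT ln(Qp/Kp) = (8.314 J mol⁻¹ K⁻¹)(273 K) × ln(4500/45000)
   = (2.270 kJ/mol)(-2.303) = -5.23 kJ/mol
ΔG < 0, so the forward reaction is spontaneous (proceeds forward).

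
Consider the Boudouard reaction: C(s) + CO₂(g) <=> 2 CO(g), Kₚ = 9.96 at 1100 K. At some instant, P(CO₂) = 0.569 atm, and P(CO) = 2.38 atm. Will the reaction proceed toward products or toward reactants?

at equilibrium

(C is a pure solid — omitted from Qₚ.)
Qₚ = P(CO)² / P(CO₂) = (2.38)² / (0.569) = 9.96
Qₚ = 9.96 = Kₚ, so the system is already at equilibrium.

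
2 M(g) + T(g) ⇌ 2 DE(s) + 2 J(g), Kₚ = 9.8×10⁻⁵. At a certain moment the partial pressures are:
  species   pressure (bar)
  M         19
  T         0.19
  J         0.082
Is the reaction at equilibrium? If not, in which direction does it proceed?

(DE is a pure solid — omitted from Qₚ.)
Qₚ = P(J)² / (P(M)²·P(T)) = (0.082)² / ((19)²·(0.19)) = 9.8×10⁻⁵
Qₚ = 9.8×10⁻⁵ = Kₚ, so the system is already at equilibrium.

no net change (already at equilibrium)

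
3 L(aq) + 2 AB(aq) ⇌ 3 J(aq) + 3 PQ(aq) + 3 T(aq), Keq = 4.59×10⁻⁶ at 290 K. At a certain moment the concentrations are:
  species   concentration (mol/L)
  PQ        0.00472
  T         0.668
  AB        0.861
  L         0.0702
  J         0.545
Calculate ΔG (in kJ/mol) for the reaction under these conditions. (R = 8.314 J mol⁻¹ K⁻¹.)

Q = [J]³·[PQ]³·[T]³ / ([L]³·[AB]²) = (0.545)³·(0.00472)³·(0.668)³ / ((0.0702)³·(0.861)²) = 1.98×10⁻⁵
ΔG = RT ln(Q/Keq) = (8.314 J mol⁻¹ K⁻¹)(290 K) × ln(1.98×10⁻⁵/4.59×10⁻⁶)
   = (2.411 kJ/mol)(1.462) = 3.52 kJ/mol
ΔG > 0, so the forward reaction is non-spontaneous (proceeds in reverse).

ΔG = 3.52 kJ/mol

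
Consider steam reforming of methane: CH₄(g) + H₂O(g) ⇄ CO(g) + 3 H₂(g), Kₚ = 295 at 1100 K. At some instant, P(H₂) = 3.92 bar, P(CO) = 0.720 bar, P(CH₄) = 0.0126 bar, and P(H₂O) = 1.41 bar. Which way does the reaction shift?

Qₚ = P(CO)·P(H₂)³ / (P(CH₄)·P(H₂O)) = (0.720)·(3.92)³ / ((0.0126)·(1.41)) = 2440
Qₚ = 2440 > Kₚ = 295, so the reverse reaction proceeds.

to the left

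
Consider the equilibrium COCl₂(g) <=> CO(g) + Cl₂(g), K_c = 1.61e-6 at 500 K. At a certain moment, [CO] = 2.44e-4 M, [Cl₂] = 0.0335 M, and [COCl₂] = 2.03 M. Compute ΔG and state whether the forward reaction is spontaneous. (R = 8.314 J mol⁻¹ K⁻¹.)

ΔG = 3.81 kJ/mol; the forward reaction is non-spontaneous

Q_c = [CO]·[Cl₂] / [COCl₂] = (2.44e-4)·(0.0335) / (2.03) = 4.03e-6
ΔG = RT ln(Q_c/K_c) = (8.314 J mol⁻¹ K⁻¹)(500 K) × ln(4.03e-6/1.61e-6)
   = (4.157 kJ/mol)(0.9175) = 3.81 kJ/mol
ΔG > 0, so the forward reaction is non-spontaneous (proceeds in reverse).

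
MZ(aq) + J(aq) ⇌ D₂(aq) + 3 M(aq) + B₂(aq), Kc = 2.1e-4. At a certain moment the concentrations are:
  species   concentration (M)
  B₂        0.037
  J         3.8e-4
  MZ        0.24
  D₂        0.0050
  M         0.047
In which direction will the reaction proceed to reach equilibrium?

no net change (already at equilibrium)

Qc = [D₂]·[M]³·[B₂] / ([MZ]·[J]) = (0.0050)·(0.047)³·(0.037) / ((0.24)·(3.8e-4)) = 2.1e-4
Qc = 2.1e-4 = Kc, so the system is already at equilibrium.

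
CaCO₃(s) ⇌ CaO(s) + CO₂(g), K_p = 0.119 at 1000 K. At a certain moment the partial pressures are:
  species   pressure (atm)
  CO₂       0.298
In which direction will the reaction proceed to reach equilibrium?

to the left

(CaCO₃, CaO are pure solids — omitted from Q_p.)
Q_p = P(CO₂) = 0.298
Q_p = 0.298 > K_p = 0.119, so the reverse reaction proceeds.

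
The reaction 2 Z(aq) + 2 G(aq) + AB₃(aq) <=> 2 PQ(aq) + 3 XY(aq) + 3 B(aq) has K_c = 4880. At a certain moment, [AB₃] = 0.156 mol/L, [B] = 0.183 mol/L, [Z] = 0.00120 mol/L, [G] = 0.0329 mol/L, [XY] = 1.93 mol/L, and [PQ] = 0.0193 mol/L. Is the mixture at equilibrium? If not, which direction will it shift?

no; Q > K, reaction proceeds in reverse

Q_c = [PQ]²·[XY]³·[B]³ / ([Z]²·[G]²·[AB₃]) = (0.0193)²·(1.93)³·(0.183)³ / ((0.00120)²·(0.0329)²·(0.156)) = 67500
Q_c = 67500 > K_c = 4880: net reverse reaction.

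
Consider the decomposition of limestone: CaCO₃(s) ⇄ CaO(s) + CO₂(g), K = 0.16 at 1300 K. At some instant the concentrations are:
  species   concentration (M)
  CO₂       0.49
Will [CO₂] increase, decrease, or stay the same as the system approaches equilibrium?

(CaCO₃, CaO are pure solids — omitted from Q.)
Q = [CO₂] = 0.49
Q = 0.49 > K = 0.16: net reverse reaction.
CO₂ is a product, so it decreases.

decrease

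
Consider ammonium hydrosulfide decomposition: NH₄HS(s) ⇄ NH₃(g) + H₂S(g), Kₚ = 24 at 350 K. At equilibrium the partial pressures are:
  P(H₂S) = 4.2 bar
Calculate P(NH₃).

(NH₄HS is a pure solid — omitted from Kₚ.)
At equilibrium, Kₚ = P(NH₃)·P(H₂S) = 24.
(P(NH₃))·(4.2) = 24
P(NH₃) = 5.71 = 5.7 bar

P(NH₃) = 5.7 bar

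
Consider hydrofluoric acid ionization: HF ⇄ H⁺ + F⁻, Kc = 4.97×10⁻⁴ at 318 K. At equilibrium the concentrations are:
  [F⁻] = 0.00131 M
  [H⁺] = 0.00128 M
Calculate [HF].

At equilibrium, Kc = [H⁺]·[F⁻] / [HF] = 4.97×10⁻⁴.
(0.00128)·(0.00131) / ([HF]) = 4.97×10⁻⁴
[HF] = 0.00337 M

[HF] = 0.00337 M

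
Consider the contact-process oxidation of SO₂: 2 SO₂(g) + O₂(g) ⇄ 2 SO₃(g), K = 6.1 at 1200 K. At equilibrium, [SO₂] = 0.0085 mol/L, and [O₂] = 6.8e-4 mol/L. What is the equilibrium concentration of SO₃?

At equilibrium, K = [SO₃]² / ([SO₂]²·[O₂]) = 6.1.
([SO₃])² / ((0.0085)²·(6.8e-4)) = 6.1
[SO₃]² = 3.00e-7 ⇒ [SO₃] = 5.5e-4 mol/L

[SO₃] = 5.5e-4 mol/L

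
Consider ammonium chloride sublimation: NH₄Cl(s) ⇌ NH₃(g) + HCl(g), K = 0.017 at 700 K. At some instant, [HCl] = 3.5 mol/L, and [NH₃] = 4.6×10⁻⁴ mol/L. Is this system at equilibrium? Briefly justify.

(NH₄Cl is a pure solid — omitted from Q.)
Q = [NH₃]·[HCl] = (4.6×10⁻⁴)·(3.5) = 0.0016
Q = 0.0016 < K = 0.017: net forward reaction.

no; Q < K, reaction proceeds forward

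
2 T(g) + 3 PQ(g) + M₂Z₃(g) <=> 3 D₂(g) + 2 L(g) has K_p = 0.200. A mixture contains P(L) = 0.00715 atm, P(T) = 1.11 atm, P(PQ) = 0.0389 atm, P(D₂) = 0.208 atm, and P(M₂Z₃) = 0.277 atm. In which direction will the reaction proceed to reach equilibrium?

forward (toward products)

Q_p = P(D₂)³·P(L)² / (P(T)²·P(PQ)³·P(M₂Z₃)) = (0.208)³·(0.00715)² / ((1.11)²·(0.0389)³·(0.277)) = 0.0229
Q_p = 0.0229 < K_p = 0.200, so the forward reaction proceeds.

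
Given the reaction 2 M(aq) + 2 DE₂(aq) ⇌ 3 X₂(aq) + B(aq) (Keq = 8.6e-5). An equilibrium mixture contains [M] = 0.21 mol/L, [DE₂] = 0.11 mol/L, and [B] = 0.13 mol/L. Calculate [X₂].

[X₂] = 0.0071 mol/L

At equilibrium, Keq = [X₂]³·[B] / ([M]²·[DE₂]²) = 8.6e-5.
([X₂])³·(0.13) / ((0.21)²·(0.11)²) = 8.6e-5
[X₂]³ = 3.53e-7 ⇒ [X₂] = 0.0071 mol/L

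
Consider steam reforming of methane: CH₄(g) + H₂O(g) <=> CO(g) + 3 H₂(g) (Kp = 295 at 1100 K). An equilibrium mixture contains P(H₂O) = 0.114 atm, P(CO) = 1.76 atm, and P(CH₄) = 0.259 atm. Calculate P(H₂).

At equilibrium, Kp = P(CO)·P(H₂)³ / (P(CH₄)·P(H₂O)) = 295.
(1.76)·(P(H₂))³ / ((0.259)·(0.114)) = 295
P(H₂)³ = 4.95 ⇒ P(H₂) = 1.70 atm

P(H₂) = 1.70 atm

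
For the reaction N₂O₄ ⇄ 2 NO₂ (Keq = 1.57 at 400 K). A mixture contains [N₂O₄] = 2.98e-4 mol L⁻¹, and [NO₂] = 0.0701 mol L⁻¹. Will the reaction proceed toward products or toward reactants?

Q = [NO₂]² / [N₂O₄] = (0.0701)² / (2.98e-4) = 16.5
Q = 16.5 > Keq = 1.57, so the reverse reaction proceeds.

toward reactants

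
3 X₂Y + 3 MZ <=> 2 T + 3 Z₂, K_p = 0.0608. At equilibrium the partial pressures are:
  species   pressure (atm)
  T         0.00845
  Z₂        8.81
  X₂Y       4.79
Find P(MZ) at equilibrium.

At equilibrium, K_p = P(T)²·P(Z₂)³ / (P(X₂Y)³·P(MZ)³) = 0.0608.
(0.00845)²·(8.81)³ / ((4.79)³·(P(MZ))³) = 0.0608
P(MZ)³ = 0.00731 ⇒ P(MZ) = 0.194 atm

P(MZ) = 0.194 atm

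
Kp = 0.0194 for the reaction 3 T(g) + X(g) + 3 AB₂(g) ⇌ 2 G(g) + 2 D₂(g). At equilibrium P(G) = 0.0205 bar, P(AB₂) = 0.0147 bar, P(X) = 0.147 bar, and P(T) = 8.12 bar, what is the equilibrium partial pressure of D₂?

P(D₂) = 0.107 bar

At equilibrium, Kp = P(G)²·P(D₂)² / (P(T)³·P(X)·P(AB₂)³) = 0.0194.
(0.0205)²·(P(D₂))² / ((8.12)³·(0.147)·(0.0147)³) = 0.0194
P(D₂)² = 0.0115 ⇒ P(D₂) = 0.107 bar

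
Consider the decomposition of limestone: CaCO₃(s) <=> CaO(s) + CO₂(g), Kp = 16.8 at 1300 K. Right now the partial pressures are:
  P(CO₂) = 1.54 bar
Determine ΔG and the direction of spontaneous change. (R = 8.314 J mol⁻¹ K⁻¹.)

ΔG = -25.8 kJ/mol; the forward reaction is spontaneous

(CaCO₃, CaO are pure solids — omitted from Qp.)
Qp = P(CO₂) = 1.54
ΔG = RT ln(Qp/Kp) = (8.314 J mol⁻¹ K⁻¹)(1300 K) × ln(1.54/16.8)
   = (10.81 kJ/mol)(-2.390) = -25.8 kJ/mol
ΔG < 0, so the forward reaction is spontaneous (proceeds forward).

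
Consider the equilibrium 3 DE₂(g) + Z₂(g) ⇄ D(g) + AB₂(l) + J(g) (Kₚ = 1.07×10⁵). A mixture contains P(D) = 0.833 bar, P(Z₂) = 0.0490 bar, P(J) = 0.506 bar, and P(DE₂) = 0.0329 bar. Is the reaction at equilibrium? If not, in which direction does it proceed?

(AB₂ is a pure liquid — omitted from Qₚ.)
Qₚ = P(D)·P(J) / (P(DE₂)³·P(Z₂)) = (0.833)·(0.506) / ((0.0329)³·(0.0490)) = 2.42×10⁵
Qₚ = 2.42×10⁵ > Kₚ = 1.07×10⁵, so the reverse reaction proceeds.

to the left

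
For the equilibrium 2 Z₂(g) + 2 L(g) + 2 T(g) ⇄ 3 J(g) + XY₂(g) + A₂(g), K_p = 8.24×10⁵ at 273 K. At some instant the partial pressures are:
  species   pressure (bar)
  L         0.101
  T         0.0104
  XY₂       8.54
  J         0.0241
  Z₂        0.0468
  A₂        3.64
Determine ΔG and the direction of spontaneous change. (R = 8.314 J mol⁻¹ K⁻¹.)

Q_p = P(J)³·P(XY₂)·P(A₂) / (P(Z₂)²·P(L)²·P(T)²) = (0.0241)³·(8.54)·(3.64) / ((0.0468)²·(0.101)²·(0.0104)²) = 1.80×10⁵
ΔG = RT ln(Q_p/K_p) = (8.314 J mol⁻¹ K⁻¹)(273 K) × ln(1.80×10⁵/8.24×10⁵)
   = (2.270 kJ/mol)(-1.521) = -3.45 kJ/mol
ΔG < 0, so the forward reaction is spontaneous (proceeds forward).

ΔG = -3.45 kJ/mol; the forward reaction is spontaneous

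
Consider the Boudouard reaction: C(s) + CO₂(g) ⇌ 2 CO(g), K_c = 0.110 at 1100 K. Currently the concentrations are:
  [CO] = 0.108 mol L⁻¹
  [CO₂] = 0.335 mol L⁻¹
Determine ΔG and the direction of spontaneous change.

(C is a pure solid — omitted from Q_c.)
Q_c = [CO]² / [CO₂] = (0.108)² / (0.335) = 0.0348
ΔG = RT ln(Q_c/K_c) = (8.314 J mol⁻¹ K⁻¹)(1100 K) × ln(0.0348/0.110)
   = (9.145 kJ/mol)(-1.151) = -10.5 kJ/mol
ΔG < 0, so the forward reaction is spontaneous (proceeds forward).

ΔG = -10.5 kJ/mol; the forward reaction is spontaneous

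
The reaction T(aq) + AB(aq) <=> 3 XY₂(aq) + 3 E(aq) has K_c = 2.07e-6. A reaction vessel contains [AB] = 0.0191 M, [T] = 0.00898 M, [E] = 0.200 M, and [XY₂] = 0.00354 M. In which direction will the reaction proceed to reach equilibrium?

Q_c = [XY₂]³·[E]³ / ([T]·[AB]) = (0.00354)³·(0.200)³ / ((0.00898)·(0.0191)) = 2.07e-6
Q_c = 2.07e-6 = K_c, so the system is already at equilibrium.

neither direction; the system is at equilibrium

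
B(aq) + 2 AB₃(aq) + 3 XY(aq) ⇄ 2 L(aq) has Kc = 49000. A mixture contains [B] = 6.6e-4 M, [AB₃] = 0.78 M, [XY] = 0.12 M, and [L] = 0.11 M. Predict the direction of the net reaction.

to the right

Qc = [L]² / ([B]·[AB₃]²·[XY]³) = (0.11)² / ((6.6e-4)·(0.78)²·(0.12)³) = 17000
Qc = 17000 < Kc = 49000, so the forward reaction proceeds.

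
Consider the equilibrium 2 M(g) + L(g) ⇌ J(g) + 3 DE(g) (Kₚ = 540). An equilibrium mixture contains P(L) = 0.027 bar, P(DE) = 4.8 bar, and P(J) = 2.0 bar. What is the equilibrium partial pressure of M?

At equilibrium, Kₚ = P(J)·P(DE)³ / (P(M)²·P(L)) = 540.
(2.0)·(4.8)³ / ((P(M))²·(0.027)) = 540
P(M)² = 15.2 ⇒ P(M) = 3.9 bar

P(M) = 3.9 bar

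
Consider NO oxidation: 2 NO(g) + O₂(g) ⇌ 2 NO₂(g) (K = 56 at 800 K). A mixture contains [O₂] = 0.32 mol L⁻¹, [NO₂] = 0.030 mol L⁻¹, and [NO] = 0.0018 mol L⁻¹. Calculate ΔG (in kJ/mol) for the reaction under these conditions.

ΔG = 18.2 kJ/mol

Q = [NO₂]² / ([NO]²·[O₂]) = (0.030)² / ((0.0018)²·(0.32)) = 868
ΔG = RT ln(Q/K) = (8.314 J mol⁻¹ K⁻¹)(800 K) × ln(868/56)
   = (6.651 kJ/mol)(2.741) = 18.2 kJ/mol
ΔG > 0, so the forward reaction is non-spontaneous (proceeds in reverse).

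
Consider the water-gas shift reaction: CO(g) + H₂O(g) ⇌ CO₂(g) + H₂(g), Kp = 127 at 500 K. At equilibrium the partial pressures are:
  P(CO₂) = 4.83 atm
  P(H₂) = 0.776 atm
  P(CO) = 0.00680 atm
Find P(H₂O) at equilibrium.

At equilibrium, Kp = P(CO₂)·P(H₂) / (P(CO)·P(H₂O)) = 127.
(4.83)·(0.776) / ((0.00680)·(P(H₂O))) = 127
P(H₂O) = 4.34 atm

P(H₂O) = 4.34 atm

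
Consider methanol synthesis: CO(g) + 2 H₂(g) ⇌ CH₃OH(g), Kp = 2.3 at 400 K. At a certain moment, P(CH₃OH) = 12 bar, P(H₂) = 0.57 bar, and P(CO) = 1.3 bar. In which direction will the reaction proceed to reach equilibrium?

Qp = P(CH₃OH) / (P(CO)·P(H₂)²) = (12) / ((1.3)·(0.57)²) = 28
Qp = 28 > Kp = 2.3, so the reverse reaction proceeds.

toward reactants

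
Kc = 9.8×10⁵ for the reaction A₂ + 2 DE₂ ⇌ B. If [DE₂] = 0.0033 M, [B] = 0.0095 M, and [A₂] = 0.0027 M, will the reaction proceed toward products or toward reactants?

forward (toward products)

Qc = [B] / ([A₂]·[DE₂]²) = (0.0095) / ((0.0027)·(0.0033)²) = 3.2×10⁵
Qc = 3.2×10⁵ < Kc = 9.8×10⁵, so the forward reaction proceeds.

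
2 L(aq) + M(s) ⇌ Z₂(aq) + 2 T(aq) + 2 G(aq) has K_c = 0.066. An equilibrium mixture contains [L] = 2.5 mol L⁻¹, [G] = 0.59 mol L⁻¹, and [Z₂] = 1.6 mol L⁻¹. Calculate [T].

(M is a pure solid — omitted from K_c.)
At equilibrium, K_c = [Z₂]·[T]²·[G]² / [L]² = 0.066.
(1.6)·([T])²·(0.59)² / (2.5)² = 0.066
[T]² = 0.741 ⇒ [T] = 0.86 mol L⁻¹

[T] = 0.86 mol L⁻¹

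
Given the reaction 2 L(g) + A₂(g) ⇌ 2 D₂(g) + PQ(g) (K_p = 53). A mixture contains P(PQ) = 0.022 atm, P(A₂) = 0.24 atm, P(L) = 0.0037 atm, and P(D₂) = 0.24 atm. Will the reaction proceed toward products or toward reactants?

in the reverse direction

Q_p = P(D₂)²·P(PQ) / (P(L)²·P(A₂)) = (0.24)²·(0.022) / ((0.0037)²·(0.24)) = 390
Q_p = 390 > K_p = 53, so the reverse reaction proceeds.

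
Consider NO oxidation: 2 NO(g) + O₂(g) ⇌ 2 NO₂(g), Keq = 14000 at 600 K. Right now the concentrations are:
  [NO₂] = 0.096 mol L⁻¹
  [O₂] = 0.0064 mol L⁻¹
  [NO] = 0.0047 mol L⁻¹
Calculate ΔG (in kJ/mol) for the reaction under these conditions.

ΔG = 7.67 kJ/mol

Q = [NO₂]² / ([NO]²·[O₂]) = (0.096)² / ((0.0047)²·(0.0064)) = 65200
ΔG = RT ln(Q/Keq) = (8.314 J mol⁻¹ K⁻¹)(600 K) × ln(65200/14000)
   = (4.988 kJ/mol)(1.538) = 7.67 kJ/mol
ΔG > 0, so the forward reaction is non-spontaneous (proceeds in reverse).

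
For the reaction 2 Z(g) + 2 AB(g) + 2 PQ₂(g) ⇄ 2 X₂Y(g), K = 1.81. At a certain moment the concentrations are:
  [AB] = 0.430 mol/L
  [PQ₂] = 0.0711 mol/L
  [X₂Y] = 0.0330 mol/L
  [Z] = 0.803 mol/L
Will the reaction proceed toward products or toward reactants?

no net change (already at equilibrium)

Q = [X₂Y]² / ([Z]²·[AB]²·[PQ₂]²) = (0.0330)² / ((0.803)²·(0.430)²·(0.0711)²) = 1.81
Q = 1.81 = K, so the system is already at equilibrium.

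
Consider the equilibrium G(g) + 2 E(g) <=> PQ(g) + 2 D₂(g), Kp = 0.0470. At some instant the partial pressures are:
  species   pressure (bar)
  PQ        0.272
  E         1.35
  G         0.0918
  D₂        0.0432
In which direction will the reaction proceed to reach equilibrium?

to the right

Qp = P(PQ)·P(D₂)² / (P(G)·P(E)²) = (0.272)·(0.0432)² / ((0.0918)·(1.35)²) = 0.00303
Qp = 0.00303 < Kp = 0.0470, so the forward reaction proceeds.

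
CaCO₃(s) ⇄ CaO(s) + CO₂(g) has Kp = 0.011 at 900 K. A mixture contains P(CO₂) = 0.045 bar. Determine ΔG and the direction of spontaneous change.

(CaCO₃, CaO are pure solids — omitted from Qp.)
Qp = P(CO₂) = 0.0450
ΔG = RT ln(Qp/Kp) = (8.314 J mol⁻¹ K⁻¹)(900 K) × ln(0.0450/0.011)
   = (7.483 kJ/mol)(1.409) = 10.5 kJ/mol
ΔG > 0, so the forward reaction is non-spontaneous (proceeds in reverse).

ΔG = 10.5 kJ/mol; the forward reaction is non-spontaneous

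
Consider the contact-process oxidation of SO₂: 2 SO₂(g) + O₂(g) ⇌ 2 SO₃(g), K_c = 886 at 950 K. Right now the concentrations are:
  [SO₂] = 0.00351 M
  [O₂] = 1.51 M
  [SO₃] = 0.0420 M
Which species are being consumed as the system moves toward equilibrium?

SO₂, O₂ (reactants)

Q_c = [SO₃]² / ([SO₂]²·[O₂]) = (0.0420)² / ((0.00351)²·(1.51)) = 94.8
Q_c = 94.8 < K_c = 886: net forward reaction.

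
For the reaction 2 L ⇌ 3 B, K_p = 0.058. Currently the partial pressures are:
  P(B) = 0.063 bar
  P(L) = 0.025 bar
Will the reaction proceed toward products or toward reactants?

toward reactants

Q_p = P(B)³ / P(L)² = (0.063)³ / (0.025)² = 0.40
Q_p = 0.40 > K_p = 0.058, so the reverse reaction proceeds.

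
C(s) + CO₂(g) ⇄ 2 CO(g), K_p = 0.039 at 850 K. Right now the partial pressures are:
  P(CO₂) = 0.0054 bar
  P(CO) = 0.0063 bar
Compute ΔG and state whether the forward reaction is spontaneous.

(C is a pure solid — omitted from Q_p.)
Q_p = P(CO)² / P(CO₂) = (0.0063)² / (0.0054) = 0.00735
ΔG = RT ln(Q_p/K_p) = (8.314 J mol⁻¹ K⁻¹)(850 K) × ln(0.00735/0.039)
   = (7.067 kJ/mol)(-1.669) = -11.8 kJ/mol
ΔG < 0, so the forward reaction is spontaneous (proceeds forward).

ΔG = -11.8 kJ/mol; the forward reaction is spontaneous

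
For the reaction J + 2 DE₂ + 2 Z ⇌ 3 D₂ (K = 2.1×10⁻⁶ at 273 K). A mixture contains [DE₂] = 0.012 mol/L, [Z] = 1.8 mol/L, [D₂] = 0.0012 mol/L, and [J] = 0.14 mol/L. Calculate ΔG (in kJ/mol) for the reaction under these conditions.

Q = [D₂]³ / ([J]·[DE₂]²·[Z]²) = (0.0012)³ / ((0.14)·(0.012)²·(1.8)²) = 2.65×10⁻⁵
ΔG = RT ln(Q/K) = (8.314 J mol⁻¹ K⁻¹)(273 K) × ln(2.65×10⁻⁵/2.1×10⁻⁶)
   = (2.270 kJ/mol)(2.535) = 5.75 kJ/mol
ΔG > 0, so the forward reaction is non-spontaneous (proceeds in reverse).

ΔG = 5.75 kJ/mol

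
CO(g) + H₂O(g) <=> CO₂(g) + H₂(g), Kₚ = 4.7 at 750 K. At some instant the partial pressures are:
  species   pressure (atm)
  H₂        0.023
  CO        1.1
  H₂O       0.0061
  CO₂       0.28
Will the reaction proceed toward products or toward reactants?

forward (toward products)

Qₚ = P(CO₂)·P(H₂) / (P(CO)·P(H₂O)) = (0.28)·(0.023) / ((1.1)·(0.0061)) = 0.96
Qₚ = 0.96 < Kₚ = 4.7, so the forward reaction proceeds.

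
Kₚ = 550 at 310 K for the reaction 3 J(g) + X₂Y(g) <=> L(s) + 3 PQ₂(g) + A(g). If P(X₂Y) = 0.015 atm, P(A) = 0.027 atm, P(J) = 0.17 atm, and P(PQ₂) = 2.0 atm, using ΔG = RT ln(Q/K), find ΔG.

ΔG = 4.31 kJ/mol

(L is a pure solid — omitted from Qₚ.)
Qₚ = P(PQ₂)³·P(A) / (P(J)³·P(X₂Y)) = (2.0)³·(0.027) / ((0.17)³·(0.015)) = 2930
ΔG = RT ln(Qₚ/Kₚ) = (8.314 J mol⁻¹ K⁻¹)(310 K) × ln(2930/550)
   = (2.577 kJ/mol)(1.673) = 4.31 kJ/mol
ΔG > 0, so the forward reaction is non-spontaneous (proceeds in reverse).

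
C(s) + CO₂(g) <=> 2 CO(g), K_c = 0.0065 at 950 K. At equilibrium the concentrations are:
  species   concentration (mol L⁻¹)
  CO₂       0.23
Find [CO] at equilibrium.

[CO] = 0.039 mol L⁻¹

(C is a pure solid — omitted from K_c.)
At equilibrium, K_c = [CO]² / [CO₂] = 0.0065.
([CO])² / (0.23) = 0.0065
[CO]² = 0.00150 ⇒ [CO] = 0.039 mol L⁻¹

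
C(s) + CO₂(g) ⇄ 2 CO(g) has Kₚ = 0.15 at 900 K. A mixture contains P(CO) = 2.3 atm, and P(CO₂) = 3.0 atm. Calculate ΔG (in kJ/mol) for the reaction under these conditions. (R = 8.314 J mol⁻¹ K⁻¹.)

(C is a pure solid — omitted from Qₚ.)
Qₚ = P(CO)² / P(CO₂) = (2.3)² / (3.0) = 1.76
ΔG = RT ln(Qₚ/Kₚ) = (8.314 J mol⁻¹ K⁻¹)(900 K) × ln(1.76/0.15)
   = (7.483 kJ/mol)(2.462) = 18.4 kJ/mol
ΔG > 0, so the forward reaction is non-spontaneous (proceeds in reverse).

ΔG = 18.4 kJ/mol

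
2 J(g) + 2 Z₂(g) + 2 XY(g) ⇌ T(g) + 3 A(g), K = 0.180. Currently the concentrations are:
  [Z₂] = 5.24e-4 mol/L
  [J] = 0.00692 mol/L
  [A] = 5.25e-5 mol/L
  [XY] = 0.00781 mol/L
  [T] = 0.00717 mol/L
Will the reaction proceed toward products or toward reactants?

Q = [T]·[A]³ / ([J]²·[Z₂]²·[XY]²) = (0.00717)·(5.25e-5)³ / ((0.00692)²·(5.24e-4)²·(0.00781)²) = 1.29
Q = 1.29 > K = 0.180, so the reverse reaction proceeds.

toward reactants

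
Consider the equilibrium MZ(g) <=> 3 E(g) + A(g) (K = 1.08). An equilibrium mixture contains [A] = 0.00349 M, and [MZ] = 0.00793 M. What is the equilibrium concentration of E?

At equilibrium, K = [E]³·[A] / [MZ] = 1.08.
([E])³·(0.00349) / (0.00793) = 1.08
[E]³ = 2.45 ⇒ [E] = 1.35 M

[E] = 1.35 M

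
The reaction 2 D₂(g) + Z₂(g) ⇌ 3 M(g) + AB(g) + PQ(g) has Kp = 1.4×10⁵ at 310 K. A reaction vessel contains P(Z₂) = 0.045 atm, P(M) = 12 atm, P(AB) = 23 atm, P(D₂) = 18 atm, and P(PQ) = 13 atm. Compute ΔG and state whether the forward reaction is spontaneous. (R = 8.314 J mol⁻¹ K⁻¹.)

Qp = P(M)³·P(AB)·P(PQ) / (P(D₂)²·P(Z₂)) = (12)³·(23)·(13) / ((18)²·(0.045)) = 35400
ΔG = RT ln(Qp/Kp) = (8.314 J mol⁻¹ K⁻¹)(310 K) × ln(35400/1.4×10⁵)
   = (2.577 kJ/mol)(-1.375) = -3.54 kJ/mol
ΔG < 0, so the forward reaction is spontaneous (proceeds forward).

ΔG = -3.54 kJ/mol; the forward reaction is spontaneous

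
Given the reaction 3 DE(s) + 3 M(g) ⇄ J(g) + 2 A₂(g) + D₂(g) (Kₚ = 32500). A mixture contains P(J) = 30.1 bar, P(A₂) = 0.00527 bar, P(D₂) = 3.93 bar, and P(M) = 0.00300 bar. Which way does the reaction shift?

(DE is a pure solid — omitted from Qₚ.)
Qₚ = P(J)·P(A₂)²·P(D₂) / P(M)³ = (30.1)·(0.00527)²·(3.93) / (0.00300)³ = 1.22×10⁵
Qₚ = 1.22×10⁵ > Kₚ = 32500, so the reverse reaction proceeds.

to the left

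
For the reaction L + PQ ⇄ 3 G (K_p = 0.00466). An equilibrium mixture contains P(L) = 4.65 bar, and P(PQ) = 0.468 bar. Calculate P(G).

At equilibrium, K_p = P(G)³ / (P(L)·P(PQ)) = 0.00466.
(P(G))³ / ((4.65)·(0.468)) = 0.00466
P(G)³ = 0.0101 ⇒ P(G) = 0.216 bar

P(G) = 0.216 bar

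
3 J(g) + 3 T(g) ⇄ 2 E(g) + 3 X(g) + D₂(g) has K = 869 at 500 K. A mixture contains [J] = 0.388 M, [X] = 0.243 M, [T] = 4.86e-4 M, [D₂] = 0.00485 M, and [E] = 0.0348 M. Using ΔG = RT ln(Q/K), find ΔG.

Q = [E]²·[X]³·[D₂] / ([J]³·[T]³) = (0.0348)²·(0.243)³·(0.00485) / ((0.388)³·(4.86e-4)³) = 12600
ΔG = RT ln(Q/K) = (8.314 J mol⁻¹ K⁻¹)(500 K) × ln(12600/869)
   = (4.157 kJ/mol)(2.674) = 11.1 kJ/mol
ΔG > 0, so the forward reaction is non-spontaneous (proceeds in reverse).

ΔG = 11.1 kJ/mol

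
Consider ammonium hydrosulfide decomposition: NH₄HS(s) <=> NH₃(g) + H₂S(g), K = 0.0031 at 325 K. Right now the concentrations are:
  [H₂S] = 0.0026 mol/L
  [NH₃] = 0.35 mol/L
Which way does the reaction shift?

to the right

(NH₄HS is a pure solid — omitted from Q.)
Q = [NH₃]·[H₂S] = (0.35)·(0.0026) = 9.1e-4
Q = 9.1e-4 < K = 0.0031, so the forward reaction proceeds.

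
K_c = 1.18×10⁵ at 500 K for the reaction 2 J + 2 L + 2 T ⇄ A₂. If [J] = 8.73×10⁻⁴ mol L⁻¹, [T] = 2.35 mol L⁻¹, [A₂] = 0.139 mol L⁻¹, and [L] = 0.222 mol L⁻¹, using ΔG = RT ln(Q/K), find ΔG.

Q_c = [A₂] / ([J]²·[L]²·[T]²) = (0.139) / ((8.73×10⁻⁴)²·(0.222)²·(2.35)²) = 6.70×10⁵
ΔG = RT ln(Q_c/K_c) = (8.314 J mol⁻¹ K⁻¹)(500 K) × ln(6.70×10⁵/1.18×10⁵)
   = (4.157 kJ/mol)(1.737) = 7.22 kJ/mol
ΔG > 0, so the forward reaction is non-spontaneous (proceeds in reverse).

ΔG = 7.22 kJ/mol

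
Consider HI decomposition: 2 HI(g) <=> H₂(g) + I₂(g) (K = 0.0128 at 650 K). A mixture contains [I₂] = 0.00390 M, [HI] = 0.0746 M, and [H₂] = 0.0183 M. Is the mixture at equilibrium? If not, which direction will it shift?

yes, at equilibrium

Q = [H₂]·[I₂] / [HI]² = (0.0183)·(0.00390) / (0.0746)² = 0.0128
Q = 0.0128 = K; the system is at equilibrium.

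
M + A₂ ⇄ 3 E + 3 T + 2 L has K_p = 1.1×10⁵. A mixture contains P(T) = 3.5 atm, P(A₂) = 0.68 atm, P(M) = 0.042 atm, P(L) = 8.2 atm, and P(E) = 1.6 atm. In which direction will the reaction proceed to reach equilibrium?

to the left

Q_p = P(E)³·P(T)³·P(L)² / (P(M)·P(A₂)) = (1.6)³·(3.5)³·(8.2)² / ((0.042)·(0.68)) = 4.1×10⁵
Q_p = 4.1×10⁵ > K_p = 1.1×10⁵, so the reverse reaction proceeds.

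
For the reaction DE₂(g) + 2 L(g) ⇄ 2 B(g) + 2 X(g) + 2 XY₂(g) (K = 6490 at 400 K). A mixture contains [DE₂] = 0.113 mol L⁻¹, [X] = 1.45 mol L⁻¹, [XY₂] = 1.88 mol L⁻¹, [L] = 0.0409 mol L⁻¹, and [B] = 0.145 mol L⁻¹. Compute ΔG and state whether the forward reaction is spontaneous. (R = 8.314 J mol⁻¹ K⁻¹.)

Q = [B]²·[X]²·[XY₂]² / ([DE₂]·[L]²) = (0.145)²·(1.45)²·(1.88)² / ((0.113)·(0.0409)²) = 827
ΔG = RT ln(Q/K) = (8.314 J mol⁻¹ K⁻¹)(400 K) × ln(827/6490)
   = (3.326 kJ/mol)(-2.060) = -6.85 kJ/mol
ΔG < 0, so the forward reaction is spontaneous (proceeds forward).

ΔG = -6.85 kJ/mol; the forward reaction is spontaneous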